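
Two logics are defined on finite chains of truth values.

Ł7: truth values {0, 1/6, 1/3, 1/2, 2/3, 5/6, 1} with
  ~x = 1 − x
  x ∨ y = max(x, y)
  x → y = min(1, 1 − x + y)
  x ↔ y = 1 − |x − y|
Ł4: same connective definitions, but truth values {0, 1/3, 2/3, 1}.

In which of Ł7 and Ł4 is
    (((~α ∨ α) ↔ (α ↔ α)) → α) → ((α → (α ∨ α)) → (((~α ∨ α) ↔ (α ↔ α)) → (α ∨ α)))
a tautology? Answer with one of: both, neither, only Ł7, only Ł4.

both

In Ł7: every assignment gives 1 — tautology.
In Ł4: every assignment gives 1 — tautology.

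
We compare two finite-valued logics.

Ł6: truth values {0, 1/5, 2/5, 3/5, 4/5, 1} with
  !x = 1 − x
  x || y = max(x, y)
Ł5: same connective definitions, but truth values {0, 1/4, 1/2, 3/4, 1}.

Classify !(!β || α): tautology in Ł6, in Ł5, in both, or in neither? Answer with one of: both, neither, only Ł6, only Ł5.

In Ł6: at α = 0, β = 0 the value is 0 — not a tautology.
In Ł5: at α = 0, β = 0 the value is 0 — not a tautology.

neither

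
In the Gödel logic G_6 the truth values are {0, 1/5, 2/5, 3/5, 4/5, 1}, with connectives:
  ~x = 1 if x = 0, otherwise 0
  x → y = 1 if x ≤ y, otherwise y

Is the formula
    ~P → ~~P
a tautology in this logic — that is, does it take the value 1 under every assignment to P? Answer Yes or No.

Counterexample: take P = 0.
~P = ~0 = 1
~P = ~0 = 1
~~P = ~1 = 0
~P → ~~P = 1 → 0 = 0
This gives 0 ≠ 1.

No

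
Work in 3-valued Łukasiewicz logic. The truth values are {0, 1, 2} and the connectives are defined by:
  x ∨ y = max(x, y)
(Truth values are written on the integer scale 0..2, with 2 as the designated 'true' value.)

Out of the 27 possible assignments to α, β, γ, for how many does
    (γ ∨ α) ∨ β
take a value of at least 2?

19

value 2: 19 assignments (counts)
value 1: 7 assignments
value 0: 1 assignment
So 19 of the 27 assignments meet the threshold.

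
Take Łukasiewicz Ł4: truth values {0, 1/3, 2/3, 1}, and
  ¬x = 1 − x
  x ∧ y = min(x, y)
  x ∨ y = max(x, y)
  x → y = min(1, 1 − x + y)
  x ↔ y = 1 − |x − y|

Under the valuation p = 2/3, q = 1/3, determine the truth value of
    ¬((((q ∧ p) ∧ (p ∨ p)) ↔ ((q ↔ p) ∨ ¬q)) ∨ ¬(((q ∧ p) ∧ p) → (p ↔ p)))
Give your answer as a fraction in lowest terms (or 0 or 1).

q ∧ p = 1/3 ∧ 2/3 = 1/3
p ∨ p = 2/3 ∨ 2/3 = 2/3
(q ∧ p) ∧ (p ∨ p) = 1/3 ∧ 2/3 = 1/3
q ↔ p = 1/3 ↔ 2/3 = 2/3
¬q = ¬1/3 = 2/3
(q ↔ p) ∨ ¬q = 2/3 ∨ 2/3 = 2/3
((q ∧ p) ∧ (p ∨ p)) ↔ ((q ↔ p) ∨ ¬q) = 1/3 ↔ 2/3 = 2/3
q ∧ p = 1/3 ∧ 2/3 = 1/3
(q ∧ p) ∧ p = 1/3 ∧ 2/3 = 1/3
p ↔ p = 2/3 ↔ 2/3 = 1
((q ∧ p) ∧ p) → (p ↔ p) = 1/3 → 1 = 1
¬(((q ∧ p) ∧ p) → (p ↔ p)) = ¬1 = 0
(((q ∧ p) ∧ (p ∨ p)) ↔ ((q ↔ p) ∨ ¬q)) ∨ ¬(((q ∧ p) ∧ p) → (p ↔ p)) = 2/3 ∨ 0 = 2/3
¬((((q ∧ p) ∧ (p ∨ p)) ↔ ((q ↔ p) ∨ ¬q)) ∨ ¬(((q ∧ p) ∧ p) → (p ↔ p))) = ¬2/3 = 1/3

1/3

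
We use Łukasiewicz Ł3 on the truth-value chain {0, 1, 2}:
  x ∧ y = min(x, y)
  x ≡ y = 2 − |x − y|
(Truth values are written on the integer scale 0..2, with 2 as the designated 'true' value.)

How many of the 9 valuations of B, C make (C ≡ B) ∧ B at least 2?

1

B = 0, C = 0 ↦ 0  <
B = 0, C = 1 ↦ 0  <
B = 0, C = 2 ↦ 0  <
B = 1, C = 0 ↦ 1  <
B = 1, C = 1 ↦ 1  <
B = 1, C = 2 ↦ 1  <
B = 2, C = 0 ↦ 0  <
B = 2, C = 1 ↦ 1  <
B = 2, C = 2 ↦ 2  ≥
So 1 of the 9 assignments meets the threshold.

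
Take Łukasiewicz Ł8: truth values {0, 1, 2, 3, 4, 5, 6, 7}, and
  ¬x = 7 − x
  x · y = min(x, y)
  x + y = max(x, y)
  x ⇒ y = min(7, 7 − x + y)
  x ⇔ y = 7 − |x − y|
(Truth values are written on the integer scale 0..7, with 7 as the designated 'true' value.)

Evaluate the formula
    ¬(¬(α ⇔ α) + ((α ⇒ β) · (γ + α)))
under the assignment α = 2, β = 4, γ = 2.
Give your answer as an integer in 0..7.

α ⇔ α = 2 ⇔ 2 = 7
¬(α ⇔ α) = ¬7 = 0
α ⇒ β = 2 ⇒ 4 = 7
γ + α = 2 + 2 = 2
(α ⇒ β) · (γ + α) = 7 · 2 = 2
¬(α ⇔ α) + ((α ⇒ β) · (γ + α)) = 0 + 2 = 2
¬(¬(α ⇔ α) + ((α ⇒ β) · (γ + α))) = ¬2 = 5

5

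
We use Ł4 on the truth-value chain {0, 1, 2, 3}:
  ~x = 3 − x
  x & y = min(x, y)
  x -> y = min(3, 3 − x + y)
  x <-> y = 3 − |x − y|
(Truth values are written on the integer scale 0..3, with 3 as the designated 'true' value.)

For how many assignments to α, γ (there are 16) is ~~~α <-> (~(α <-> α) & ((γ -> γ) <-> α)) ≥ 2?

8

α = 0, γ = 0 ↦ 0  <
α = 0, γ = 1 ↦ 0  <
α = 0, γ = 2 ↦ 0  <
α = 0, γ = 3 ↦ 0  <
α = 1, γ = 0 ↦ 1  <
α = 1, γ = 1 ↦ 1  <
α = 1, γ = 2 ↦ 1  <
α = 1, γ = 3 ↦ 1  <
α = 2, γ = 0 ↦ 2  ≥
α = 2, γ = 1 ↦ 2  ≥
α = 2, γ = 2 ↦ 2  ≥
α = 2, γ = 3 ↦ 2  ≥
α = 3, γ = 0 ↦ 3  ≥
α = 3, γ = 1 ↦ 3  ≥
α = 3, γ = 2 ↦ 3  ≥
α = 3, γ = 3 ↦ 3  ≥
So 8 of the 16 assignments meet the threshold.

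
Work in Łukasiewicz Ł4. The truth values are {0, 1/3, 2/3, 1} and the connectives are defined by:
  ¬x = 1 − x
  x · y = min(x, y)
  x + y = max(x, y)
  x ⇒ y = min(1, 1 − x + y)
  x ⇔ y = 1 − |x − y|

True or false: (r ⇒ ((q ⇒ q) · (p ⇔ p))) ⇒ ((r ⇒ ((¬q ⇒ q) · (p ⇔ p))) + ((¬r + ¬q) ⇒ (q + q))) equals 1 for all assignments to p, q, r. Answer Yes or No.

No

Counterexample: take p = 0, q = 0, r = 1/3.
q ⇒ q = 0 ⇒ 0 = 1
p ⇔ p = 0 ⇔ 0 = 1
(q ⇒ q) · (p ⇔ p) = 1 · 1 = 1
r ⇒ ((q ⇒ q) · (p ⇔ p)) = 1/3 ⇒ 1 = 1
¬q = ¬0 = 1
¬q ⇒ q = 1 ⇒ 0 = 0
p ⇔ p = 0 ⇔ 0 = 1
(¬q ⇒ q) · (p ⇔ p) = 0 · 1 = 0
r ⇒ ((¬q ⇒ q) · (p ⇔ p)) = 1/3 ⇒ 0 = 2/3
¬r = ¬1/3 = 2/3
¬q = ¬0 = 1
¬r + ¬q = 2/3 + 1 = 1
q + q = 0 + 0 = 0
(¬r + ¬q) ⇒ (q + q) = 1 ⇒ 0 = 0
(r ⇒ ((¬q ⇒ q) · (p ⇔ p))) + ((¬r + ¬q) ⇒ (q + q)) = 2/3 + 0 = 2/3
(r ⇒ ((q ⇒ q) · (p ⇔ p))) ⇒ ((r ⇒ ((¬q ⇒ q) · (p ⇔ p))) + ((¬r + ¬q) ⇒ (q + q))) = 1 ⇒ 2/3 = 2/3
This gives 2/3 ≠ 1.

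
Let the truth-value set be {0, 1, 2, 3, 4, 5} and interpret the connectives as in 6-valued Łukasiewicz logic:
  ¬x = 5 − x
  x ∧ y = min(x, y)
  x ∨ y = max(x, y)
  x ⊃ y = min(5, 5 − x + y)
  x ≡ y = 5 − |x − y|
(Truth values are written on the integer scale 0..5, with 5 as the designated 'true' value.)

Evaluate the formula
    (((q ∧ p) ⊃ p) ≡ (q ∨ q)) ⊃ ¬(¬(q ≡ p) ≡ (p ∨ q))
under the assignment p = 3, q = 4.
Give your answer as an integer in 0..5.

4

q ∧ p = 4 ∧ 3 = 3
(q ∧ p) ⊃ p = 3 ⊃ 3 = 5
q ∨ q = 4 ∨ 4 = 4
((q ∧ p) ⊃ p) ≡ (q ∨ q) = 5 ≡ 4 = 4
q ≡ p = 4 ≡ 3 = 4
¬(q ≡ p) = ¬4 = 1
p ∨ q = 3 ∨ 4 = 4
¬(q ≡ p) ≡ (p ∨ q) = 1 ≡ 4 = 2
¬(¬(q ≡ p) ≡ (p ∨ q)) = ¬2 = 3
(((q ∧ p) ⊃ p) ≡ (q ∨ q)) ⊃ ¬(¬(q ≡ p) ≡ (p ∨ q)) = 4 ⊃ 3 = 4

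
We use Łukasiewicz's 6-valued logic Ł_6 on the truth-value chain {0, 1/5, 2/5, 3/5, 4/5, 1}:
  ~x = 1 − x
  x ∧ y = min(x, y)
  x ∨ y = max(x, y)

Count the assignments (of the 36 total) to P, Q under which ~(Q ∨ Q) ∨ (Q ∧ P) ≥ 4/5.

value 1: 7 assignments (counts)
value 4/5: 9 assignments (counts)
value 3/5: 11 assignments
value 2/5: 5 assignments
value 1/5: 3 assignments
value 0: 1 assignment
So 16 of the 36 assignments meet the threshold.

16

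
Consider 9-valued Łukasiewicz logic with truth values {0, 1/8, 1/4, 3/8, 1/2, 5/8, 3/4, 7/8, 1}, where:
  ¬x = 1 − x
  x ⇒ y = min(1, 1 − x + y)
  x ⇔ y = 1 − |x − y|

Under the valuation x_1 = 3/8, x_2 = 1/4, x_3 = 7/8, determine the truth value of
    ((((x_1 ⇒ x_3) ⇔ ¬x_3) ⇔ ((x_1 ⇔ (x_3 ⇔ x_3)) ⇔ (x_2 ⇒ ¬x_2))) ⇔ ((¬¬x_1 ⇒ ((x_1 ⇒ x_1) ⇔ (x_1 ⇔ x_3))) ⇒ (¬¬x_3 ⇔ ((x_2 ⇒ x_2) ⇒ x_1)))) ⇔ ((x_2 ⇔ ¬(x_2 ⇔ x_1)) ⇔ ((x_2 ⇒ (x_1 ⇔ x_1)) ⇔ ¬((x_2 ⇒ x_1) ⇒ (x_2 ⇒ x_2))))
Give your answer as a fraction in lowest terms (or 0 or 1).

3/8

x_1 ⇒ x_3 = 3/8 ⇒ 7/8 = 1
¬x_3 = ¬7/8 = 1/8
(x_1 ⇒ x_3) ⇔ ¬x_3 = 1 ⇔ 1/8 = 1/8
x_3 ⇔ x_3 = 7/8 ⇔ 7/8 = 1
x_1 ⇔ (x_3 ⇔ x_3) = 3/8 ⇔ 1 = 3/8
¬x_2 = ¬1/4 = 3/4
x_2 ⇒ ¬x_2 = 1/4 ⇒ 3/4 = 1
(x_1 ⇔ (x_3 ⇔ x_3)) ⇔ (x_2 ⇒ ¬x_2) = 3/8 ⇔ 1 = 3/8
((x_1 ⇒ x_3) ⇔ ¬x_3) ⇔ ((x_1 ⇔ (x_3 ⇔ x_3)) ⇔ (x_2 ⇒ ¬x_2)) = 1/8 ⇔ 3/8 = 3/4
¬x_1 = ¬3/8 = 5/8
¬¬x_1 = ¬5/8 = 3/8
x_1 ⇒ x_1 = 3/8 ⇒ 3/8 = 1
x_1 ⇔ x_3 = 3/8 ⇔ 7/8 = 1/2
(x_1 ⇒ x_1) ⇔ (x_1 ⇔ x_3) = 1 ⇔ 1/2 = 1/2
¬¬x_1 ⇒ ((x_1 ⇒ x_1) ⇔ (x_1 ⇔ x_3)) = 3/8 ⇒ 1/2 = 1
¬x_3 = ¬7/8 = 1/8
¬¬x_3 = ¬1/8 = 7/8
x_2 ⇒ x_2 = 1/4 ⇒ 1/4 = 1
(x_2 ⇒ x_2) ⇒ x_1 = 1 ⇒ 3/8 = 3/8
¬¬x_3 ⇔ ((x_2 ⇒ x_2) ⇒ x_1) = 7/8 ⇔ 3/8 = 1/2
(¬¬x_1 ⇒ ((x_1 ⇒ x_1) ⇔ (x_1 ⇔ x_3))) ⇒ (¬¬x_3 ⇔ ((x_2 ⇒ x_2) ⇒ x_1)) = 1 ⇒ 1/2 = 1/2
(((x_1 ⇒ x_3) ⇔ ¬x_3) ⇔ ((x_1 ⇔ (x_3 ⇔ x_3)) ⇔ (x_2 ⇒ ¬x_2))) ⇔ ((¬¬x_1 ⇒ ((x_1 ⇒ x_1) ⇔ (x_1 ⇔ x_3))) ⇒ (¬¬x_3 ⇔ ((x_2 ⇒ x_2) ⇒ x_1))) = 3/4 ⇔ 1/2 = 3/4
x_2 ⇔ x_1 = 1/4 ⇔ 3/8 = 7/8
¬(x_2 ⇔ x_1) = ¬7/8 = 1/8
x_2 ⇔ ¬(x_2 ⇔ x_1) = 1/4 ⇔ 1/8 = 7/8
x_1 ⇔ x_1 = 3/8 ⇔ 3/8 = 1
x_2 ⇒ (x_1 ⇔ x_1) = 1/4 ⇒ 1 = 1
x_2 ⇒ x_1 = 1/4 ⇒ 3/8 = 1
x_2 ⇒ x_2 = 1/4 ⇒ 1/4 = 1
(x_2 ⇒ x_1) ⇒ (x_2 ⇒ x_2) = 1 ⇒ 1 = 1
¬((x_2 ⇒ x_1) ⇒ (x_2 ⇒ x_2)) = ¬1 = 0
(x_2 ⇒ (x_1 ⇔ x_1)) ⇔ ¬((x_2 ⇒ x_1) ⇒ (x_2 ⇒ x_2)) = 1 ⇔ 0 = 0
(x_2 ⇔ ¬(x_2 ⇔ x_1)) ⇔ ((x_2 ⇒ (x_1 ⇔ x_1)) ⇔ ¬((x_2 ⇒ x_1) ⇒ (x_2 ⇒ x_2))) = 7/8 ⇔ 0 = 1/8
((((x_1 ⇒ x_3) ⇔ ¬x_3) ⇔ ((x_1 ⇔ (x_3 ⇔ x_3)) ⇔ (x_2 ⇒ ¬x_2))) ⇔ ((¬¬x_1 ⇒ ((x_1 ⇒ x_1) ⇔ (x_1 ⇔ x_3))) ⇒ (¬¬x_3 ⇔ ((x_2 ⇒ x_2) ⇒ x_1)))) ⇔ ((x_2 ⇔ ¬(x_2 ⇔ x_1)) ⇔ ((x_2 ⇒ (x_1 ⇔ x_1)) ⇔ ¬((x_2 ⇒ x_1) ⇒ (x_2 ⇒ x_2)))) = 3/4 ⇔ 1/8 = 3/8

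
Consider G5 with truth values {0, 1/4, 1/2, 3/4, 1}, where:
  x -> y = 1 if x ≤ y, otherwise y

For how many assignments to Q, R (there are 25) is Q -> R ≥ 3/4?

value 1: 15 assignments (counts)
value 3/4: 1 assignment (counts)
value 1/2: 2 assignments
value 1/4: 3 assignments
value 0: 4 assignments
So 16 of the 25 assignments meet the threshold.

16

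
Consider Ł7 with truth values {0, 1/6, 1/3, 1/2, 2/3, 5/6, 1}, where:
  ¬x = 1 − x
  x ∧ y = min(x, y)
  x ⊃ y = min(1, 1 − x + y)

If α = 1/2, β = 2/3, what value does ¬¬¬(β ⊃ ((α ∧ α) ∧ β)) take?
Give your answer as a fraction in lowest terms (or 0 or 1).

1/6

α ∧ α = 1/2 ∧ 1/2 = 1/2
(α ∧ α) ∧ β = 1/2 ∧ 2/3 = 1/2
β ⊃ ((α ∧ α) ∧ β) = 2/3 ⊃ 1/2 = 5/6
¬(β ⊃ ((α ∧ α) ∧ β)) = ¬5/6 = 1/6
¬¬(β ⊃ ((α ∧ α) ∧ β)) = ¬1/6 = 5/6
¬¬¬(β ⊃ ((α ∧ α) ∧ β)) = ¬5/6 = 1/6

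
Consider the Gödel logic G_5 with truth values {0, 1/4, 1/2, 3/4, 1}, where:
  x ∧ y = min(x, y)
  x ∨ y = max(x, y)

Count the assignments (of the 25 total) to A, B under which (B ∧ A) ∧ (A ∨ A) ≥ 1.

1

value 1: 1 assignment (counts)
value 3/4: 3 assignments
value 1/2: 5 assignments
value 1/4: 7 assignments
value 0: 9 assignments
So 1 of the 25 assignments meets the threshold.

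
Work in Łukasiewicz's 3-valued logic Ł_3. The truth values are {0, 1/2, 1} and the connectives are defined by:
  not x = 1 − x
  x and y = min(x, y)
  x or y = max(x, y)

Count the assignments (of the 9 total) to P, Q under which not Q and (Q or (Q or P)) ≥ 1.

1

P = 0, Q = 0 ↦ 0  <
P = 0, Q = 1/2 ↦ 1/2  <
P = 0, Q = 1 ↦ 0  <
P = 1/2, Q = 0 ↦ 1/2  <
P = 1/2, Q = 1/2 ↦ 1/2  <
P = 1/2, Q = 1 ↦ 0  <
P = 1, Q = 0 ↦ 1  ≥
P = 1, Q = 1/2 ↦ 1/2  <
P = 1, Q = 1 ↦ 0  <
So 1 of the 9 assignments meets the threshold.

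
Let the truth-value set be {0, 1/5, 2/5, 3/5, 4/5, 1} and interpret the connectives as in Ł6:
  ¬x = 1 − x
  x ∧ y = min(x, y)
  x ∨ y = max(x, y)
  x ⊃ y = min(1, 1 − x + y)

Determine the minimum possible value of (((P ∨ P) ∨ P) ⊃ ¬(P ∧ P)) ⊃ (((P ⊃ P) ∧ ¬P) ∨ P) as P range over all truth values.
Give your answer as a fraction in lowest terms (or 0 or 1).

Take P = 2/5:
P ∨ P = 2/5 ∨ 2/5 = 2/5
(P ∨ P) ∨ P = 2/5 ∨ 2/5 = 2/5
P ∧ P = 2/5 ∧ 2/5 = 2/5
¬(P ∧ P) = ¬2/5 = 3/5
((P ∨ P) ∨ P) ⊃ ¬(P ∧ P) = 2/5 ⊃ 3/5 = 1
P ⊃ P = 2/5 ⊃ 2/5 = 1
¬P = ¬2/5 = 3/5
(P ⊃ P) ∧ ¬P = 1 ∧ 3/5 = 3/5
((P ⊃ P) ∧ ¬P) ∨ P = 3/5 ∨ 2/5 = 3/5
(((P ∨ P) ∨ P) ⊃ ¬(P ∧ P)) ⊃ (((P ⊃ P) ∧ ¬P) ∨ P) = 1 ⊃ 3/5 = 3/5
No assignment yields a value below 3/5, so this is the minimum.

3/5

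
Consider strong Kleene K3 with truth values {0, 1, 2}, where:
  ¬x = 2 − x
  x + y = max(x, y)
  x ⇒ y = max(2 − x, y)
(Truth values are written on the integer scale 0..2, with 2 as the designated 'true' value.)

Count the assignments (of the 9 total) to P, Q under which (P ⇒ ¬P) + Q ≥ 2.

5

P = 0, Q = 0 ↦ 2  ≥
P = 0, Q = 1 ↦ 2  ≥
P = 0, Q = 2 ↦ 2  ≥
P = 1, Q = 0 ↦ 1  <
P = 1, Q = 1 ↦ 1  <
P = 1, Q = 2 ↦ 2  ≥
P = 2, Q = 0 ↦ 0  <
P = 2, Q = 1 ↦ 1  <
P = 2, Q = 2 ↦ 2  ≥
So 5 of the 9 assignments meet the threshold.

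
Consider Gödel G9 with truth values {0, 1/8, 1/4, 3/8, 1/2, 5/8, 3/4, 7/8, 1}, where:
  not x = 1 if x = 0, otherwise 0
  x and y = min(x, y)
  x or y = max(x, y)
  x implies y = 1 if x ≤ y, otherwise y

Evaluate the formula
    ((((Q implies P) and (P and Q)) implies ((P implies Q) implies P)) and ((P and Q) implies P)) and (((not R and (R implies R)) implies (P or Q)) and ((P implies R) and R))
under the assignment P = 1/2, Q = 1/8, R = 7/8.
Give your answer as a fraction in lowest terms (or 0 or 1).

7/8

Q implies P = 1/8 implies 1/2 = 1
P and Q = 1/2 and 1/8 = 1/8
(Q implies P) and (P and Q) = 1 and 1/8 = 1/8
P implies Q = 1/2 implies 1/8 = 1/8
(P implies Q) implies P = 1/8 implies 1/2 = 1
((Q implies P) and (P and Q)) implies ((P implies Q) implies P) = 1/8 implies 1 = 1
P and Q = 1/2 and 1/8 = 1/8
(P and Q) implies P = 1/8 implies 1/2 = 1
(((Q implies P) and (P and Q)) implies ((P implies Q) implies P)) and ((P and Q) implies P) = 1 and 1 = 1
not R = not 7/8 = 0
R implies R = 7/8 implies 7/8 = 1
not R and (R implies R) = 0 and 1 = 0
P or Q = 1/2 or 1/8 = 1/2
(not R and (R implies R)) implies (P or Q) = 0 implies 1/2 = 1
P implies R = 1/2 implies 7/8 = 1
(P implies R) and R = 1 and 7/8 = 7/8
((not R and (R implies R)) implies (P or Q)) and ((P implies R) and R) = 1 and 7/8 = 7/8
((((Q implies P) and (P and Q)) implies ((P implies Q) implies P)) and ((P and Q) implies P)) and (((not R and (R implies R)) implies (P or Q)) and ((P implies R) and R)) = 1 and 7/8 = 7/8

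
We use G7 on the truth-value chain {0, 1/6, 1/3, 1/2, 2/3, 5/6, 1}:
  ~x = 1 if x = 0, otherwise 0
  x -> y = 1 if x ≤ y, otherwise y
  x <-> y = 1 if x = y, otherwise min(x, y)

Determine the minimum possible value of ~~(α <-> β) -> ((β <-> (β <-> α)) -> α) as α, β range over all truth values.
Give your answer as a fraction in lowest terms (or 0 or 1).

1/3

Take α = 1/3, β = 1/6:
α <-> β = 1/3 <-> 1/6 = 1/6
~(α <-> β) = ~1/6 = 0
~~(α <-> β) = ~0 = 1
β <-> α = 1/6 <-> 1/3 = 1/6
β <-> (β <-> α) = 1/6 <-> 1/6 = 1
(β <-> (β <-> α)) -> α = 1 -> 1/3 = 1/3
~~(α <-> β) -> ((β <-> (β <-> α)) -> α) = 1 -> 1/3 = 1/3
No assignment yields a value below 1/3, so this is the minimum.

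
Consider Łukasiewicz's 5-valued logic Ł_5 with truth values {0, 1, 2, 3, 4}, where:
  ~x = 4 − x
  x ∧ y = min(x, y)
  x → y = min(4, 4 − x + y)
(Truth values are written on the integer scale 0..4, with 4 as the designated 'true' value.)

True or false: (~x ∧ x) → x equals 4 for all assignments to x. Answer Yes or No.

Yes

x = 0 ↦ 4
x = 1 ↦ 4
x = 2 ↦ 4
x = 3 ↦ 4
x = 4 ↦ 4
Every assignment gives a value ≥ 4.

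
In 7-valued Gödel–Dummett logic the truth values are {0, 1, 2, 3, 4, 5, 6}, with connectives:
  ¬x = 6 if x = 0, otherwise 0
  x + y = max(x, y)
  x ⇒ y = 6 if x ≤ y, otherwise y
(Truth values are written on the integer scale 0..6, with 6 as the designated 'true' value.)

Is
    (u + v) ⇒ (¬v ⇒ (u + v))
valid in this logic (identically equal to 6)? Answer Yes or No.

At u = 6, v = 5, for instance:
u + v = 6 + 5 = 6
¬v = ¬5 = 0
¬v ⇒ (u + v) = 0 ⇒ 6 = 6
(u + v) ⇒ (¬v ⇒ (u + v)) = 6 ⇒ 6 = 6
and checking the remaining 48 assignments likewise gives ≥ 6 in every case.

Yes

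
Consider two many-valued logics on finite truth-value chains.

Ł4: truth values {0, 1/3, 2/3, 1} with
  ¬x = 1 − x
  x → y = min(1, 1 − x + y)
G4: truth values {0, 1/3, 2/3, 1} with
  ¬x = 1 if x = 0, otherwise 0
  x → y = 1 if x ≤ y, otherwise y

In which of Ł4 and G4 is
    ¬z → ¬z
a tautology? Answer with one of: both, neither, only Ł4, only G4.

both

In Ł4: every assignment gives 1 — tautology.
In G4: every assignment gives 1 — tautology.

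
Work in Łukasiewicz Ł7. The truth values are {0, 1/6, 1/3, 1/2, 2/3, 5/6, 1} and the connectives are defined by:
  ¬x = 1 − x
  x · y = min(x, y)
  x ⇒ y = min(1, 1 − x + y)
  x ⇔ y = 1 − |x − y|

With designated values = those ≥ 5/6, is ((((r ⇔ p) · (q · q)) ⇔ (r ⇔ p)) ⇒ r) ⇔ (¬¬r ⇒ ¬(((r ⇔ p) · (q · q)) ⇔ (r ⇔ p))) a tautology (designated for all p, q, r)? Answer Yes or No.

Counterexample: take p = 0, q = 0, r = 2/3.
r ⇔ p = 2/3 ⇔ 0 = 1/3
q · q = 0 · 0 = 0
(r ⇔ p) · (q · q) = 1/3 · 0 = 0
r ⇔ p = 2/3 ⇔ 0 = 1/3
((r ⇔ p) · (q · q)) ⇔ (r ⇔ p) = 0 ⇔ 1/3 = 2/3
(((r ⇔ p) · (q · q)) ⇔ (r ⇔ p)) ⇒ r = 2/3 ⇒ 2/3 = 1
¬r = ¬2/3 = 1/3
¬¬r = ¬1/3 = 2/3
r ⇔ p = 2/3 ⇔ 0 = 1/3
q · q = 0 · 0 = 0
(r ⇔ p) · (q · q) = 1/3 · 0 = 0
r ⇔ p = 2/3 ⇔ 0 = 1/3
((r ⇔ p) · (q · q)) ⇔ (r ⇔ p) = 0 ⇔ 1/3 = 2/3
¬(((r ⇔ p) · (q · q)) ⇔ (r ⇔ p)) = ¬2/3 = 1/3
¬¬r ⇒ ¬(((r ⇔ p) · (q · q)) ⇔ (r ⇔ p)) = 2/3 ⇒ 1/3 = 2/3
((((r ⇔ p) · (q · q)) ⇔ (r ⇔ p)) ⇒ r) ⇔ (¬¬r ⇒ ¬(((r ⇔ p) · (q · q)) ⇔ (r ⇔ p))) = 1 ⇔ 2/3 = 2/3
This gives 2/3, which is below 5/6.

No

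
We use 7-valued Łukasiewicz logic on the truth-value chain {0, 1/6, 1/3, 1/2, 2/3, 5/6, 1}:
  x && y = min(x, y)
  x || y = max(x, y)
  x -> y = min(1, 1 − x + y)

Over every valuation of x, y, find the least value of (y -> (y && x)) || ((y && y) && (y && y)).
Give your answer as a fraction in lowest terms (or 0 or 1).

Take x = 0, y = 1/2:
y && x = 1/2 && 0 = 0
y -> (y && x) = 1/2 -> 0 = 1/2
y && y = 1/2 && 1/2 = 1/2
y && y = 1/2 && 1/2 = 1/2
(y && y) && (y && y) = 1/2 && 1/2 = 1/2
(y -> (y && x)) || ((y && y) && (y && y)) = 1/2 || 1/2 = 1/2
No assignment yields a value below 1/2, so this is the minimum.

1/2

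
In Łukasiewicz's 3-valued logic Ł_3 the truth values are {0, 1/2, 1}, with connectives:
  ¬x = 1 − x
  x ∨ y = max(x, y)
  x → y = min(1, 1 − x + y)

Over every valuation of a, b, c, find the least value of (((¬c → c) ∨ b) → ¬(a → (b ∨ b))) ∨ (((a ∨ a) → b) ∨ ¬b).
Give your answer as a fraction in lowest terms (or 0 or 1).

Take a = 1, b = 1/2, c = 1/2:
¬c = ¬1/2 = 1/2
¬c → c = 1/2 → 1/2 = 1
(¬c → c) ∨ b = 1 ∨ 1/2 = 1
b ∨ b = 1/2 ∨ 1/2 = 1/2
a → (b ∨ b) = 1 → 1/2 = 1/2
¬(a → (b ∨ b)) = ¬1/2 = 1/2
((¬c → c) ∨ b) → ¬(a → (b ∨ b)) = 1 → 1/2 = 1/2
a ∨ a = 1 ∨ 1 = 1
(a ∨ a) → b = 1 → 1/2 = 1/2
¬b = ¬1/2 = 1/2
((a ∨ a) → b) ∨ ¬b = 1/2 ∨ 1/2 = 1/2
(((¬c → c) ∨ b) → ¬(a → (b ∨ b))) ∨ (((a ∨ a) → b) ∨ ¬b) = 1/2 ∨ 1/2 = 1/2
No assignment yields a value below 1/2, so this is the minimum.

1/2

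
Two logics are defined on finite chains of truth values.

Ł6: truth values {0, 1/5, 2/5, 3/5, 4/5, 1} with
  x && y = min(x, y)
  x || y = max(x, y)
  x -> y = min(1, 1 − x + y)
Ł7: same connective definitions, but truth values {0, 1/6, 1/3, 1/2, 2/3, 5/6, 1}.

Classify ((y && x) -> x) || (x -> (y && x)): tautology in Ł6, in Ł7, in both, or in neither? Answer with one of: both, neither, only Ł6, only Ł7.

both

In Ł6: every assignment gives 1 — tautology.
In Ł7: every assignment gives 1 — tautology.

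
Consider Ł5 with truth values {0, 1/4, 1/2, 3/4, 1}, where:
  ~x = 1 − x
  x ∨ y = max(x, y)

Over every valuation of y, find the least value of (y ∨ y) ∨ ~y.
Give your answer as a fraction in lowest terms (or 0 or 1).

Take y = 1/2:
y ∨ y = 1/2 ∨ 1/2 = 1/2
~y = ~1/2 = 1/2
(y ∨ y) ∨ ~y = 1/2 ∨ 1/2 = 1/2
No assignment yields a value below 1/2, so this is the minimum.

1/2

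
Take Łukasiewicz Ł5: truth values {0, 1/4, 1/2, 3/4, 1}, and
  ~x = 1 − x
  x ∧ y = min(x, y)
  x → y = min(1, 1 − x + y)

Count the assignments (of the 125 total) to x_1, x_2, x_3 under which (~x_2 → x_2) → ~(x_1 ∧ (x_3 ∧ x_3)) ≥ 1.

73

value 1: 73 assignments (counts)
value 3/4: 24 assignments
value 1/2: 16 assignments
value 1/4: 9 assignments
value 0: 3 assignments
So 73 of the 125 assignments meet the threshold.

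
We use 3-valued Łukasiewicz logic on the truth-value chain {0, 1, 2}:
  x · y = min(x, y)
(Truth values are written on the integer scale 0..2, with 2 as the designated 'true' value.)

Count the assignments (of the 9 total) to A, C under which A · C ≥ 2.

A = 0, C = 0 ↦ 0  <
A = 0, C = 1 ↦ 0  <
A = 0, C = 2 ↦ 0  <
A = 1, C = 0 ↦ 0  <
A = 1, C = 1 ↦ 1  <
A = 1, C = 2 ↦ 1  <
A = 2, C = 0 ↦ 0  <
A = 2, C = 1 ↦ 1  <
A = 2, C = 2 ↦ 2  ≥
So 1 of the 9 assignments meets the threshold.

1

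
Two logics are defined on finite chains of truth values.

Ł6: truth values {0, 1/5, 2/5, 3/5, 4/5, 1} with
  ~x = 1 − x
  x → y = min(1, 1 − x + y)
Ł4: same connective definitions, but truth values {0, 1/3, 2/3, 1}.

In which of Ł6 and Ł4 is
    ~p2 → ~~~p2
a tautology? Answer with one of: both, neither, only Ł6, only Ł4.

In Ł6: every assignment gives 1 — tautology.
In Ł4: every assignment gives 1 — tautology.

both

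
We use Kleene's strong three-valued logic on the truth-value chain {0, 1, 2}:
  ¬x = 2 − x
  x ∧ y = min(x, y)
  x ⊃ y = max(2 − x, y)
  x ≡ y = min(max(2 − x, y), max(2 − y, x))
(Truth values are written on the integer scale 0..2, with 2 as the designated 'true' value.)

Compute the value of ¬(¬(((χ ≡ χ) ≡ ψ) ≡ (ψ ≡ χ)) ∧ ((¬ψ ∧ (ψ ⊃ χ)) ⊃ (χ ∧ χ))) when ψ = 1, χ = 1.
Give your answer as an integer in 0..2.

1

χ ≡ χ = 1 ≡ 1 = 1
(χ ≡ χ) ≡ ψ = 1 ≡ 1 = 1
ψ ≡ χ = 1 ≡ 1 = 1
((χ ≡ χ) ≡ ψ) ≡ (ψ ≡ χ) = 1 ≡ 1 = 1
¬(((χ ≡ χ) ≡ ψ) ≡ (ψ ≡ χ)) = ¬1 = 1
¬ψ = ¬1 = 1
ψ ⊃ χ = 1 ⊃ 1 = 1
¬ψ ∧ (ψ ⊃ χ) = 1 ∧ 1 = 1
χ ∧ χ = 1 ∧ 1 = 1
(¬ψ ∧ (ψ ⊃ χ)) ⊃ (χ ∧ χ) = 1 ⊃ 1 = 1
¬(((χ ≡ χ) ≡ ψ) ≡ (ψ ≡ χ)) ∧ ((¬ψ ∧ (ψ ⊃ χ)) ⊃ (χ ∧ χ)) = 1 ∧ 1 = 1
¬(¬(((χ ≡ χ) ≡ ψ) ≡ (ψ ≡ χ)) ∧ ((¬ψ ∧ (ψ ⊃ χ)) ⊃ (χ ∧ χ))) = ¬1 = 1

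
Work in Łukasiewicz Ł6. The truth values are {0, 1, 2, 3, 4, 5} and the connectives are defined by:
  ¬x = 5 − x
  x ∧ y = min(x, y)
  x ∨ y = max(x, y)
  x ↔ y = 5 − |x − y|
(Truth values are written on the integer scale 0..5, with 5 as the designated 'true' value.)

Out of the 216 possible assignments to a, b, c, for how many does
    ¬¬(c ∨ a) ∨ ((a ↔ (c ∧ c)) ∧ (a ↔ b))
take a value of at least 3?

198

value 5: 71 assignments (counts)
value 4: 77 assignments (counts)
value 3: 50 assignments (counts)
value 2: 12 assignments
value 1: 5 assignments
value 0: 1 assignment
So 198 of the 216 assignments meet the threshold.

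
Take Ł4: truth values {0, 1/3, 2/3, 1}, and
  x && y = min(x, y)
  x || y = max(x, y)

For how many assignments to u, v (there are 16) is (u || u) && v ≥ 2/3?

u = 0, v = 0 ↦ 0  <
u = 0, v = 1/3 ↦ 0  <
u = 0, v = 2/3 ↦ 0  <
u = 0, v = 1 ↦ 0  <
u = 1/3, v = 0 ↦ 0  <
u = 1/3, v = 1/3 ↦ 1/3  <
u = 1/3, v = 2/3 ↦ 1/3  <
u = 1/3, v = 1 ↦ 1/3  <
u = 2/3, v = 0 ↦ 0  <
u = 2/3, v = 1/3 ↦ 1/3  <
u = 2/3, v = 2/3 ↦ 2/3  ≥
u = 2/3, v = 1 ↦ 2/3  ≥
u = 1, v = 0 ↦ 0  <
u = 1, v = 1/3 ↦ 1/3  <
u = 1, v = 2/3 ↦ 2/3  ≥
u = 1, v = 1 ↦ 1  ≥
So 4 of the 16 assignments meet the threshold.

4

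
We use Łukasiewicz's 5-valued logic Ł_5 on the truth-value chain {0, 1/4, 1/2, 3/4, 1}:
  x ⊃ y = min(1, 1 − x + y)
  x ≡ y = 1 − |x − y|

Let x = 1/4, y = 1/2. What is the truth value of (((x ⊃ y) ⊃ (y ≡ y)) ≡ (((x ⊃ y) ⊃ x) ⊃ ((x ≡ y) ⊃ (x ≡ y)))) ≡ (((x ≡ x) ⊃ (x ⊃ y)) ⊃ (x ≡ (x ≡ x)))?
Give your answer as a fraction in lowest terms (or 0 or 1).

x ⊃ y = 1/4 ⊃ 1/2 = 1
y ≡ y = 1/2 ≡ 1/2 = 1
(x ⊃ y) ⊃ (y ≡ y) = 1 ⊃ 1 = 1
x ⊃ y = 1/4 ⊃ 1/2 = 1
(x ⊃ y) ⊃ x = 1 ⊃ 1/4 = 1/4
x ≡ y = 1/4 ≡ 1/2 = 3/4
x ≡ y = 1/4 ≡ 1/2 = 3/4
(x ≡ y) ⊃ (x ≡ y) = 3/4 ⊃ 3/4 = 1
((x ⊃ y) ⊃ x) ⊃ ((x ≡ y) ⊃ (x ≡ y)) = 1/4 ⊃ 1 = 1
((x ⊃ y) ⊃ (y ≡ y)) ≡ (((x ⊃ y) ⊃ x) ⊃ ((x ≡ y) ⊃ (x ≡ y))) = 1 ≡ 1 = 1
x ≡ x = 1/4 ≡ 1/4 = 1
x ⊃ y = 1/4 ⊃ 1/2 = 1
(x ≡ x) ⊃ (x ⊃ y) = 1 ⊃ 1 = 1
x ≡ x = 1/4 ≡ 1/4 = 1
x ≡ (x ≡ x) = 1/4 ≡ 1 = 1/4
((x ≡ x) ⊃ (x ⊃ y)) ⊃ (x ≡ (x ≡ x)) = 1 ⊃ 1/4 = 1/4
(((x ⊃ y) ⊃ (y ≡ y)) ≡ (((x ⊃ y) ⊃ x) ⊃ ((x ≡ y) ⊃ (x ≡ y)))) ≡ (((x ≡ x) ⊃ (x ⊃ y)) ⊃ (x ≡ (x ≡ x))) = 1 ≡ 1/4 = 1/4

1/4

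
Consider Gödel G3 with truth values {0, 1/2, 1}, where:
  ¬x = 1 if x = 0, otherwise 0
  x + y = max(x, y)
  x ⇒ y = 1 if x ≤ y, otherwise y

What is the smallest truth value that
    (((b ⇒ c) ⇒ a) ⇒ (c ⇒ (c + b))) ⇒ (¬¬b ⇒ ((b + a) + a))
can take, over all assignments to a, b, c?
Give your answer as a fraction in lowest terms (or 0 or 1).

1/2

Take a = 0, b = 1/2, c = 0:
b ⇒ c = 1/2 ⇒ 0 = 0
(b ⇒ c) ⇒ a = 0 ⇒ 0 = 1
c + b = 0 + 1/2 = 1/2
c ⇒ (c + b) = 0 ⇒ 1/2 = 1
((b ⇒ c) ⇒ a) ⇒ (c ⇒ (c + b)) = 1 ⇒ 1 = 1
¬b = ¬1/2 = 0
¬¬b = ¬0 = 1
b + a = 1/2 + 0 = 1/2
(b + a) + a = 1/2 + 0 = 1/2
¬¬b ⇒ ((b + a) + a) = 1 ⇒ 1/2 = 1/2
(((b ⇒ c) ⇒ a) ⇒ (c ⇒ (c + b))) ⇒ (¬¬b ⇒ ((b + a) + a)) = 1 ⇒ 1/2 = 1/2
No assignment yields a value below 1/2, so this is the minimum.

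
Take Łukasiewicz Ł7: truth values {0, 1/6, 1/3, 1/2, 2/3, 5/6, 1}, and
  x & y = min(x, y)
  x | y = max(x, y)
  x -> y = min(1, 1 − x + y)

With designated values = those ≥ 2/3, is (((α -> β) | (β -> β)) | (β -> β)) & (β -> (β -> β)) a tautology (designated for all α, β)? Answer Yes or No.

Yes

At α = 1/3, β = 1/3, for instance:
α -> β = 1/3 -> 1/3 = 1
β -> β = 1/3 -> 1/3 = 1
(α -> β) | (β -> β) = 1 | 1 = 1
β -> β = 1/3 -> 1/3 = 1
((α -> β) | (β -> β)) | (β -> β) = 1 | 1 = 1
β -> β = 1/3 -> 1/3 = 1
β -> (β -> β) = 1/3 -> 1 = 1
(((α -> β) | (β -> β)) | (β -> β)) & (β -> (β -> β)) = 1 & 1 = 1
and checking the remaining 48 assignments likewise gives ≥ 2/3 in every case.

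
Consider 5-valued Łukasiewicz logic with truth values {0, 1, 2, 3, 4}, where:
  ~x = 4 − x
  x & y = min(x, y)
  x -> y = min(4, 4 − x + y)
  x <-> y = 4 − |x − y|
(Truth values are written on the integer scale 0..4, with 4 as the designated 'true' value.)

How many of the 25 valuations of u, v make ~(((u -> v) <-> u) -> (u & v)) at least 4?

1

value 4: 1 assignment (counts)
value 2: 5 assignments
value 0: 19 assignments
So 1 of the 25 assignments meets the threshold.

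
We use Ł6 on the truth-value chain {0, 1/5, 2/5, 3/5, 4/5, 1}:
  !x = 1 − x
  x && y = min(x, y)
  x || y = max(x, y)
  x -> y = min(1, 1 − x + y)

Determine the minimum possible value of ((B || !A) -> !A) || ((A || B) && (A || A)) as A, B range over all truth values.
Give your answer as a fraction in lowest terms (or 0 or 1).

Take A = 2/5, B = 1:
!A = !2/5 = 3/5
B || !A = 1 || 3/5 = 1
!A = !2/5 = 3/5
(B || !A) -> !A = 1 -> 3/5 = 3/5
A || B = 2/5 || 1 = 1
A || A = 2/5 || 2/5 = 2/5
(A || B) && (A || A) = 1 && 2/5 = 2/5
((B || !A) -> !A) || ((A || B) && (A || A)) = 3/5 || 2/5 = 3/5
No assignment yields a value below 3/5, so this is the minimum.

3/5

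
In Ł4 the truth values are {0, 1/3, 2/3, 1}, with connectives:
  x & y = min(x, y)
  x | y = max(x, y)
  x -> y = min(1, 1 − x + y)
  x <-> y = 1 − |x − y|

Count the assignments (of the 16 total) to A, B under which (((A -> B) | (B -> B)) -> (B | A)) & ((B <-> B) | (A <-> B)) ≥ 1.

7

A = 0, B = 0 ↦ 0  <
A = 0, B = 1/3 ↦ 1/3  <
A = 0, B = 2/3 ↦ 2/3  <
A = 0, B = 1 ↦ 1  ≥
A = 1/3, B = 0 ↦ 1/3  <
A = 1/3, B = 1/3 ↦ 1/3  <
A = 1/3, B = 2/3 ↦ 2/3  <
A = 1/3, B = 1 ↦ 1  ≥
A = 2/3, B = 0 ↦ 2/3  <
A = 2/3, B = 1/3 ↦ 2/3  <
A = 2/3, B = 2/3 ↦ 2/3  <
A = 2/3, B = 1 ↦ 1  ≥
A = 1, B = 0 ↦ 1  ≥
A = 1, B = 1/3 ↦ 1  ≥
A = 1, B = 2/3 ↦ 1  ≥
A = 1, B = 1 ↦ 1  ≥
So 7 of the 16 assignments meet the threshold.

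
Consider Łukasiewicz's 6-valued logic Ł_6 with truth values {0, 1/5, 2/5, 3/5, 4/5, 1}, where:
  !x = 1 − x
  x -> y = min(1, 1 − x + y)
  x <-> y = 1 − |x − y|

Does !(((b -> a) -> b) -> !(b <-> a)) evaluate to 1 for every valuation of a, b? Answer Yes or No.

No

Counterexample: take a = 0, b = 0.
b -> a = 0 -> 0 = 1
(b -> a) -> b = 1 -> 0 = 0
b <-> a = 0 <-> 0 = 1
!(b <-> a) = !1 = 0
((b -> a) -> b) -> !(b <-> a) = 0 -> 0 = 1
!(((b -> a) -> b) -> !(b <-> a)) = !1 = 0
This gives 0 ≠ 1.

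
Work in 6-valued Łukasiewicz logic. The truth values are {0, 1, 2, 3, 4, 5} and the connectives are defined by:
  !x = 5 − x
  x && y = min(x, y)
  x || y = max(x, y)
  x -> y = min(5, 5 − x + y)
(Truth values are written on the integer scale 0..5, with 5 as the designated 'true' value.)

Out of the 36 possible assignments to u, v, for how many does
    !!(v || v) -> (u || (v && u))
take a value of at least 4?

value 5: 21 assignments (counts)
value 4: 5 assignments (counts)
value 3: 4 assignments
value 2: 3 assignments
value 1: 2 assignments
value 0: 1 assignment
So 26 of the 36 assignments meet the threshold.

26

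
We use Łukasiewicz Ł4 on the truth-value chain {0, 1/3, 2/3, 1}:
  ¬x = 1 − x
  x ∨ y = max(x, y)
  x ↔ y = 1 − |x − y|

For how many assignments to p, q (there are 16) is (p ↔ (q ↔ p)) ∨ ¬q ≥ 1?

p = 0, q = 0 ↦ 1  ≥
p = 0, q = 1/3 ↦ 2/3  <
p = 0, q = 2/3 ↦ 2/3  <
p = 0, q = 1 ↦ 1  ≥
p = 1/3, q = 0 ↦ 1  ≥
p = 1/3, q = 1/3 ↦ 2/3  <
p = 1/3, q = 2/3 ↦ 2/3  <
p = 1/3, q = 1 ↦ 1  ≥
p = 2/3, q = 0 ↦ 1  ≥
p = 2/3, q = 1/3 ↦ 1  ≥
p = 2/3, q = 2/3 ↦ 2/3  <
p = 2/3, q = 1 ↦ 1  ≥
p = 1, q = 0 ↦ 1  ≥
p = 1, q = 1/3 ↦ 2/3  <
p = 1, q = 2/3 ↦ 2/3  <
p = 1, q = 1 ↦ 1  ≥
So 9 of the 16 assignments meet the threshold.

9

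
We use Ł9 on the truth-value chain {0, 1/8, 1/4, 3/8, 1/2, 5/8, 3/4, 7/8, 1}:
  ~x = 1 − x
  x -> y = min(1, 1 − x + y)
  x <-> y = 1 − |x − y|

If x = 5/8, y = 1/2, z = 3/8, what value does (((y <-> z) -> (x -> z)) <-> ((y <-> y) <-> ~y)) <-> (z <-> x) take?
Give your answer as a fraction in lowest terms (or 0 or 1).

7/8

y <-> z = 1/2 <-> 3/8 = 7/8
x -> z = 5/8 -> 3/8 = 3/4
(y <-> z) -> (x -> z) = 7/8 -> 3/4 = 7/8
y <-> y = 1/2 <-> 1/2 = 1
~y = ~1/2 = 1/2
(y <-> y) <-> ~y = 1 <-> 1/2 = 1/2
((y <-> z) -> (x -> z)) <-> ((y <-> y) <-> ~y) = 7/8 <-> 1/2 = 5/8
z <-> x = 3/8 <-> 5/8 = 3/4
(((y <-> z) -> (x -> z)) <-> ((y <-> y) <-> ~y)) <-> (z <-> x) = 5/8 <-> 3/4 = 7/8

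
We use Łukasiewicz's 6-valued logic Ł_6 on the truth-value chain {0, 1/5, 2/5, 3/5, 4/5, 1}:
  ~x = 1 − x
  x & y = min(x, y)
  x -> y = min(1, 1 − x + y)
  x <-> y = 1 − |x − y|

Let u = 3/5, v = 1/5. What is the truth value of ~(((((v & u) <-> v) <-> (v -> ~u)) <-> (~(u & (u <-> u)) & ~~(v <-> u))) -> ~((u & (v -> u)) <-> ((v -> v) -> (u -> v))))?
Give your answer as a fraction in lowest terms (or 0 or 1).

2/5

v & u = 1/5 & 3/5 = 1/5
(v & u) <-> v = 1/5 <-> 1/5 = 1
~u = ~3/5 = 2/5
v -> ~u = 1/5 -> 2/5 = 1
((v & u) <-> v) <-> (v -> ~u) = 1 <-> 1 = 1
u <-> u = 3/5 <-> 3/5 = 1
u & (u <-> u) = 3/5 & 1 = 3/5
~(u & (u <-> u)) = ~3/5 = 2/5
v <-> u = 1/5 <-> 3/5 = 3/5
~(v <-> u) = ~3/5 = 2/5
~~(v <-> u) = ~2/5 = 3/5
~(u & (u <-> u)) & ~~(v <-> u) = 2/5 & 3/5 = 2/5
(((v & u) <-> v) <-> (v -> ~u)) <-> (~(u & (u <-> u)) & ~~(v <-> u)) = 1 <-> 2/5 = 2/5
v -> u = 1/5 -> 3/5 = 1
u & (v -> u) = 3/5 & 1 = 3/5
v -> v = 1/5 -> 1/5 = 1
u -> v = 3/5 -> 1/5 = 3/5
(v -> v) -> (u -> v) = 1 -> 3/5 = 3/5
(u & (v -> u)) <-> ((v -> v) -> (u -> v)) = 3/5 <-> 3/5 = 1
~((u & (v -> u)) <-> ((v -> v) -> (u -> v))) = ~1 = 0
((((v & u) <-> v) <-> (v -> ~u)) <-> (~(u & (u <-> u)) & ~~(v <-> u))) -> ~((u & (v -> u)) <-> ((v -> v) -> (u -> v))) = 2/5 -> 0 = 3/5
~(((((v & u) <-> v) <-> (v -> ~u)) <-> (~(u & (u <-> u)) & ~~(v <-> u))) -> ~((u & (v -> u)) <-> ((v -> v) -> (u -> v)))) = ~3/5 = 2/5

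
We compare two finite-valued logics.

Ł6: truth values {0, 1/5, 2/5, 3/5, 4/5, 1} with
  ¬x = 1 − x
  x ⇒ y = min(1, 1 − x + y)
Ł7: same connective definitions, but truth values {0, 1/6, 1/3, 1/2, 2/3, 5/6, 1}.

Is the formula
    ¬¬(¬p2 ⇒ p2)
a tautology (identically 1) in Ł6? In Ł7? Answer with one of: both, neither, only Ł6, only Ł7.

neither

In Ł6: at p2 = 0 the value is 0 — not a tautology.
In Ł7: at p2 = 0 the value is 0 — not a tautology.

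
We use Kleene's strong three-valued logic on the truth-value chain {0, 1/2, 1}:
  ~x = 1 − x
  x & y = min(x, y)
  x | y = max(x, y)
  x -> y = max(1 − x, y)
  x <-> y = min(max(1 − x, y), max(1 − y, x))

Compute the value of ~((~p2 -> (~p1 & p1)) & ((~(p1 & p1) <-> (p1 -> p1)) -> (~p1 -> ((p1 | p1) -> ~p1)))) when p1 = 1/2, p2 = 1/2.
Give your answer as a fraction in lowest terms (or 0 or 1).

1/2

~p2 = ~1/2 = 1/2
~p1 = ~1/2 = 1/2
~p1 & p1 = 1/2 & 1/2 = 1/2
~p2 -> (~p1 & p1) = 1/2 -> 1/2 = 1/2
p1 & p1 = 1/2 & 1/2 = 1/2
~(p1 & p1) = ~1/2 = 1/2
p1 -> p1 = 1/2 -> 1/2 = 1/2
~(p1 & p1) <-> (p1 -> p1) = 1/2 <-> 1/2 = 1/2
~p1 = ~1/2 = 1/2
p1 | p1 = 1/2 | 1/2 = 1/2
~p1 = ~1/2 = 1/2
(p1 | p1) -> ~p1 = 1/2 -> 1/2 = 1/2
~p1 -> ((p1 | p1) -> ~p1) = 1/2 -> 1/2 = 1/2
(~(p1 & p1) <-> (p1 -> p1)) -> (~p1 -> ((p1 | p1) -> ~p1)) = 1/2 -> 1/2 = 1/2
(~p2 -> (~p1 & p1)) & ((~(p1 & p1) <-> (p1 -> p1)) -> (~p1 -> ((p1 | p1) -> ~p1))) = 1/2 & 1/2 = 1/2
~((~p2 -> (~p1 & p1)) & ((~(p1 & p1) <-> (p1 -> p1)) -> (~p1 -> ((p1 | p1) -> ~p1)))) = ~1/2 = 1/2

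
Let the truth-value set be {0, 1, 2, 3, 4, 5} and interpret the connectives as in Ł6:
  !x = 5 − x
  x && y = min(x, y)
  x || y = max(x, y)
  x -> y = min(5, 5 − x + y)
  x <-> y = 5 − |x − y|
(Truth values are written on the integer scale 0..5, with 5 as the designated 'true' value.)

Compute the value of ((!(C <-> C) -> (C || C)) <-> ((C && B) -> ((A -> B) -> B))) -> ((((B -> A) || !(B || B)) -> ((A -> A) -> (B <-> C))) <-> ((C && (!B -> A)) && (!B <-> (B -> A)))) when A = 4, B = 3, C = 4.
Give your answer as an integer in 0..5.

C <-> C = 4 <-> 4 = 5
!(C <-> C) = !5 = 0
C || C = 4 || 4 = 4
!(C <-> C) -> (C || C) = 0 -> 4 = 5
C && B = 4 && 3 = 3
A -> B = 4 -> 3 = 4
(A -> B) -> B = 4 -> 3 = 4
(C && B) -> ((A -> B) -> B) = 3 -> 4 = 5
(!(C <-> C) -> (C || C)) <-> ((C && B) -> ((A -> B) -> B)) = 5 <-> 5 = 5
B -> A = 3 -> 4 = 5
B || B = 3 || 3 = 3
!(B || B) = !3 = 2
(B -> A) || !(B || B) = 5 || 2 = 5
A -> A = 4 -> 4 = 5
B <-> C = 3 <-> 4 = 4
(A -> A) -> (B <-> C) = 5 -> 4 = 4
((B -> A) || !(B || B)) -> ((A -> A) -> (B <-> C)) = 5 -> 4 = 4
!B = !3 = 2
!B -> A = 2 -> 4 = 5
C && (!B -> A) = 4 && 5 = 4
!B = !3 = 2
B -> A = 3 -> 4 = 5
!B <-> (B -> A) = 2 <-> 5 = 2
(C && (!B -> A)) && (!B <-> (B -> A)) = 4 && 2 = 2
(((B -> A) || !(B || B)) -> ((A -> A) -> (B <-> C))) <-> ((C && (!B -> A)) && (!B <-> (B -> A))) = 4 <-> 2 = 3
((!(C <-> C) -> (C || C)) <-> ((C && B) -> ((A -> B) -> B))) -> ((((B -> A) || !(B || B)) -> ((A -> A) -> (B <-> C))) <-> ((C && (!B -> A)) && (!B <-> (B -> A)))) = 5 -> 3 = 3

3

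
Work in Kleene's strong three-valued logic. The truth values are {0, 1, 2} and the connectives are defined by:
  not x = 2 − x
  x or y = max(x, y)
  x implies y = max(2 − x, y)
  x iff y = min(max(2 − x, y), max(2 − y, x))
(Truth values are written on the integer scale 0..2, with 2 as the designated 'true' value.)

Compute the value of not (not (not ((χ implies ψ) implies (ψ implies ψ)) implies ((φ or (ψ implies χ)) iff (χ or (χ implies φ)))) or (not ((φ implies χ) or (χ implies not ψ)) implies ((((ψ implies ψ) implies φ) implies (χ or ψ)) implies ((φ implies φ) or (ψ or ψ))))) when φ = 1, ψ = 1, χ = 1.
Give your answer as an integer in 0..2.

χ implies ψ = 1 implies 1 = 1
ψ implies ψ = 1 implies 1 = 1
(χ implies ψ) implies (ψ implies ψ) = 1 implies 1 = 1
not ((χ implies ψ) implies (ψ implies ψ)) = not 1 = 1
ψ implies χ = 1 implies 1 = 1
φ or (ψ implies χ) = 1 or 1 = 1
χ implies φ = 1 implies 1 = 1
χ or (χ implies φ) = 1 or 1 = 1
(φ or (ψ implies χ)) iff (χ or (χ implies φ)) = 1 iff 1 = 1
not ((χ implies ψ) implies (ψ implies ψ)) implies ((φ or (ψ implies χ)) iff (χ or (χ implies φ))) = 1 implies 1 = 1
not (not ((χ implies ψ) implies (ψ implies ψ)) implies ((φ or (ψ implies χ)) iff (χ or (χ implies φ)))) = not 1 = 1
φ implies χ = 1 implies 1 = 1
not ψ = not 1 = 1
χ implies not ψ = 1 implies 1 = 1
(φ implies χ) or (χ implies not ψ) = 1 or 1 = 1
not ((φ implies χ) or (χ implies not ψ)) = not 1 = 1
ψ implies ψ = 1 implies 1 = 1
(ψ implies ψ) implies φ = 1 implies 1 = 1
χ or ψ = 1 or 1 = 1
((ψ implies ψ) implies φ) implies (χ or ψ) = 1 implies 1 = 1
φ implies φ = 1 implies 1 = 1
ψ or ψ = 1 or 1 = 1
(φ implies φ) or (ψ or ψ) = 1 or 1 = 1
(((ψ implies ψ) implies φ) implies (χ or ψ)) implies ((φ implies φ) or (ψ or ψ)) = 1 implies 1 = 1
not ((φ implies χ) or (χ implies not ψ)) implies ((((ψ implies ψ) implies φ) implies (χ or ψ)) implies ((φ implies φ) or (ψ or ψ))) = 1 implies 1 = 1
not (not ((χ implies ψ) implies (ψ implies ψ)) implies ((φ or (ψ implies χ)) iff (χ or (χ implies φ)))) or (not ((φ implies χ) or (χ implies not ψ)) implies ((((ψ implies ψ) implies φ) implies (χ or ψ)) implies ((φ implies φ) or (ψ or ψ)))) = 1 or 1 = 1
not (not (not ((χ implies ψ) implies (ψ implies ψ)) implies ((φ or (ψ implies χ)) iff (χ or (χ implies φ)))) or (not ((φ implies χ) or (χ implies not ψ)) implies ((((ψ implies ψ) implies φ) implies (χ or ψ)) implies ((φ implies φ) or (ψ or ψ))))) = not 1 = 1

1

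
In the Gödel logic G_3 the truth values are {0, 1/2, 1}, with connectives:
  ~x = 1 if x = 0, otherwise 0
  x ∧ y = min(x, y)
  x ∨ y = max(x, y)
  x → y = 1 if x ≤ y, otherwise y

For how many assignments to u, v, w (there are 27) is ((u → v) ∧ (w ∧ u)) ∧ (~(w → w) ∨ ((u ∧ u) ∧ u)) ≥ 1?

1

value 1: 1 assignment (counts)
value 1/2: 7 assignments
value 0: 19 assignments
So 1 of the 27 assignments meets the threshold.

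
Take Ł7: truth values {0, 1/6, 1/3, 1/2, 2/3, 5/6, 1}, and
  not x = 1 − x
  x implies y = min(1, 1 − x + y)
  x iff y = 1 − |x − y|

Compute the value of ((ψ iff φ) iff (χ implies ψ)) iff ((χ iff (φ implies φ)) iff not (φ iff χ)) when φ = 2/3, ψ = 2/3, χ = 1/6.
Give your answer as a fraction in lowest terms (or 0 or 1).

2/3

ψ iff φ = 2/3 iff 2/3 = 1
χ implies ψ = 1/6 implies 2/3 = 1
(ψ iff φ) iff (χ implies ψ) = 1 iff 1 = 1
φ implies φ = 2/3 implies 2/3 = 1
χ iff (φ implies φ) = 1/6 iff 1 = 1/6
φ iff χ = 2/3 iff 1/6 = 1/2
not (φ iff χ) = not 1/2 = 1/2
(χ iff (φ implies φ)) iff not (φ iff χ) = 1/6 iff 1/2 = 2/3
((ψ iff φ) iff (χ implies ψ)) iff ((χ iff (φ implies φ)) iff not (φ iff χ)) = 1 iff 2/3 = 2/3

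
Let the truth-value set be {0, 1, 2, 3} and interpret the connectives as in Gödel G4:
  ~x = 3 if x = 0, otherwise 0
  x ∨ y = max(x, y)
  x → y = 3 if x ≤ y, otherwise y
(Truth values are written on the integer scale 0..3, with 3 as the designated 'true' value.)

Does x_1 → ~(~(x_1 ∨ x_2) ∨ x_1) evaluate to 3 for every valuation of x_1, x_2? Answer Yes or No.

Counterexample: take x_1 = 1, x_2 = 0.
x_1 ∨ x_2 = 1 ∨ 0 = 1
~(x_1 ∨ x_2) = ~1 = 0
~(x_1 ∨ x_2) ∨ x_1 = 0 ∨ 1 = 1
~(~(x_1 ∨ x_2) ∨ x_1) = ~1 = 0
x_1 → ~(~(x_1 ∨ x_2) ∨ x_1) = 1 → 0 = 0
This gives 0 ≠ 3.

No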